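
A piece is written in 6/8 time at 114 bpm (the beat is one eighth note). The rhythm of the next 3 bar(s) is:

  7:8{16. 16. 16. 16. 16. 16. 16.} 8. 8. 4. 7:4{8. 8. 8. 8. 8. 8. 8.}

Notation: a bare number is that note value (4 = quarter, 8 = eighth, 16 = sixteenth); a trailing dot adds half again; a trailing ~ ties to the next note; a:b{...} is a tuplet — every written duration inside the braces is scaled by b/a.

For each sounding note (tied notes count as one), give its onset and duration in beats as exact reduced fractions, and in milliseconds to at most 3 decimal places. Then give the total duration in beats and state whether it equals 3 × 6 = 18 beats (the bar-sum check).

1) 0.0ms=0b +451.128ms=6/7b
2) 451.128ms=6/7b +451.128ms=6/7b
3) 902.256ms=12/7b +451.128ms=6/7b
4) 1353.383ms=18/7b +451.128ms=6/7b
5) 1804.511ms=24/7b +451.128ms=6/7b
6) 2255.639ms=30/7b +451.128ms=6/7b
7) 2706.767ms=36/7b +451.128ms=6/7b
8) 3157.895ms=6b +789.474ms=3/2b
9) 3947.368ms=15/2b +789.474ms=3/2b
10) 4736.842ms=9b +1578.947ms=3b
11) 6315.789ms=12b +451.128ms=6/7b
12) 6766.917ms=90/7b +451.128ms=6/7b
13) 7218.045ms=96/7b +451.128ms=6/7b
14) 7669.173ms=102/7b +451.128ms=6/7b
15) 8120.301ms=108/7b +451.128ms=6/7b
16) 8571.429ms=114/7b +451.128ms=6/7b
17) 9022.556ms=120/7b +451.128ms=6/7b
Σ=18b of 18 (114bpm 6/8) — PASS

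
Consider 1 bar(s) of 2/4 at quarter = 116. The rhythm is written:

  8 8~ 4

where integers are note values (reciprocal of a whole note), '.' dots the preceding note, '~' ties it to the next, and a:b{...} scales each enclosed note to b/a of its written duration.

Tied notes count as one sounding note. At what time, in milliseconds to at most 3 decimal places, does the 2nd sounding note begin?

note 2 onset = 1/2b = 258.621ms

1. 0.0ms @ 0 + 258.621ms (1/2)
2. 258.621ms @ 1/2 + 775.862ms (3/2)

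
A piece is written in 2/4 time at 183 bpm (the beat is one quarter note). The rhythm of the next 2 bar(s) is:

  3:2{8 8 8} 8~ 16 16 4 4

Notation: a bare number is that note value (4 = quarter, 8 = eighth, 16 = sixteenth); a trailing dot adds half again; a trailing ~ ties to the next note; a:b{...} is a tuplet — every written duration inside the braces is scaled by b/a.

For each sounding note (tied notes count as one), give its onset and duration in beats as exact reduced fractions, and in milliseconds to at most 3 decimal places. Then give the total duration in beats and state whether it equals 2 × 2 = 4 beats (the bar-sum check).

1) 0.0ms=0b +109.29ms=1/3b
2) 109.29ms=1/3b +109.29ms=1/3b
3) 218.579ms=2/3b +109.29ms=1/3b
4) 327.869ms=1b +245.902ms=3/4b
5) 573.77ms=7/4b +81.967ms=1/4b
6) 655.738ms=2b +327.869ms=1b
7) 983.607ms=3b +327.869ms=1b
Σ=4b of 4 (183bpm 2/4) — PASS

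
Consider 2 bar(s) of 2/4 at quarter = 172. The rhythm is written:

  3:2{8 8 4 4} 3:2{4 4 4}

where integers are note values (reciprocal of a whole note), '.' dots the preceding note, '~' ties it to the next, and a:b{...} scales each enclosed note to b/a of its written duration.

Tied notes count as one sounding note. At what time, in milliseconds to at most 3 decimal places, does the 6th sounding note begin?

note 6 onset = 8/3b = 930.233ms

1. 0.0ms @ 0 + 116.279ms (1/3)
2. 116.279ms @ 1/3 + 116.279ms (1/3)
3. 232.558ms @ 2/3 + 232.558ms (2/3)
4. 465.116ms @ 4/3 + 232.558ms (2/3)
5. 697.674ms @ 2 + 232.558ms (2/3)
6. 930.233ms @ 8/3 + 232.558ms (2/3)
7. 1162.791ms @ 10/3 + 232.558ms (2/3)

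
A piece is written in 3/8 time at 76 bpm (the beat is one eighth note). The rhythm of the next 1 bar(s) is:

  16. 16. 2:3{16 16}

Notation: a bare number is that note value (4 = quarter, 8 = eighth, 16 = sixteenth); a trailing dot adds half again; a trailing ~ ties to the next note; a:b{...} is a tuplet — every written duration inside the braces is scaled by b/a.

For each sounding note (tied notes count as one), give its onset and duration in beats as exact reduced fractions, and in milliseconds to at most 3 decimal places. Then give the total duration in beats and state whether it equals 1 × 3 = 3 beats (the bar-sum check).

1) 0.0ms=0b +592.105ms=3/4b
2) 592.105ms=3/4b +592.105ms=3/4b
3) 1184.211ms=3/2b +592.105ms=3/4b
4) 1776.316ms=9/4b +592.105ms=3/4b
Σ=3b of 3 (76bpm 3/8) — PASS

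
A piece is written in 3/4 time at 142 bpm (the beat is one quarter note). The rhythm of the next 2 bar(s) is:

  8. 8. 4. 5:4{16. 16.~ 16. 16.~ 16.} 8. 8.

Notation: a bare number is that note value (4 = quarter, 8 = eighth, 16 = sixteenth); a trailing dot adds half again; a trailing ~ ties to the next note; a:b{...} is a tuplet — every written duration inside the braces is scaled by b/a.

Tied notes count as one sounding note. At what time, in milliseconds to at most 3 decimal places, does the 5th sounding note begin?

note 5 onset = 33/10b = 1394.366ms

1. 0.0ms @ 0 + 316.901ms (3/4)
2. 316.901ms @ 3/4 + 316.901ms (3/4)
3. 633.803ms @ 3/2 + 633.803ms (3/2)
4. 1267.606ms @ 3 + 126.761ms (3/10)
5. 1394.366ms @ 33/10 + 253.521ms (3/5)
6. 1647.887ms @ 39/10 + 253.521ms (3/5)
7. 1901.408ms @ 9/2 + 316.901ms (3/4)
8. 2218.31ms @ 21/4 + 316.901ms (3/4)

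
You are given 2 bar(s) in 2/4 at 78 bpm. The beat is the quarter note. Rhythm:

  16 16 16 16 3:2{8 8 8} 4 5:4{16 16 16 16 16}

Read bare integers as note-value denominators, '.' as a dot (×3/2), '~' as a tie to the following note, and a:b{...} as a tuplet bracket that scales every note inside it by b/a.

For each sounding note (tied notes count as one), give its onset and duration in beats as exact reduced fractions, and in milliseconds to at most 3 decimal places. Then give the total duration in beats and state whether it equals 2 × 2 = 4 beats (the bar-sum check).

1) 0.0ms=0b +192.308ms=1/4b
2) 192.308ms=1/4b +192.308ms=1/4b
3) 384.615ms=1/2b +192.308ms=1/4b
4) 576.923ms=3/4b +192.308ms=1/4b
5) 769.231ms=1b +256.41ms=1/3b
6) 1025.641ms=4/3b +256.41ms=1/3b
7) 1282.051ms=5/3b +256.41ms=1/3b
8) 1538.462ms=2b +769.231ms=1b
9) 2307.692ms=3b +153.846ms=1/5b
10) 2461.538ms=16/5b +153.846ms=1/5b
11) 2615.385ms=17/5b +153.846ms=1/5b
12) 2769.231ms=18/5b +153.846ms=1/5b
13) 2923.077ms=19/5b +153.846ms=1/5b
Σ=4b of 4 (78bpm 2/4) — PASS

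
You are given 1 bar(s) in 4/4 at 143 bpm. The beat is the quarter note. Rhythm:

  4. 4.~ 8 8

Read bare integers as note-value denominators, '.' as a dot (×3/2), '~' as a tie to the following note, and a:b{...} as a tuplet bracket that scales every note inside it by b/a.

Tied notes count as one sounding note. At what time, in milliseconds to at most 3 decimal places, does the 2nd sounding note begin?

1. 0.0ms @ 0 + 629.371ms (3/2)
2. 629.371ms @ 3/2 + 839.161ms (2)
3. 1468.531ms @ 7/2 + 209.79ms (1/2)

note 2 onset = 3/2b = 629.371ms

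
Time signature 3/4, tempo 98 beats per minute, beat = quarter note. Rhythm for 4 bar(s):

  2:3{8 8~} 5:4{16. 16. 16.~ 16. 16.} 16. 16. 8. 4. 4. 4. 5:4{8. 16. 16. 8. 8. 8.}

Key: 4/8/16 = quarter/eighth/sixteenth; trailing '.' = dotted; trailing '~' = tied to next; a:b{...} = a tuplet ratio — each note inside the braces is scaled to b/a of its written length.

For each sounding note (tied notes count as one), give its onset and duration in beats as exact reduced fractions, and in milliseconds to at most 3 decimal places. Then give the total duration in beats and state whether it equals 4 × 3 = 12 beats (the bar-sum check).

1) 0.0ms=0b +459.184ms=3/4b
2) 459.184ms=3/4b +642.857ms=21/20b
3) 1102.041ms=9/5b +183.673ms=3/10b
4) 1285.714ms=21/10b +367.347ms=3/5b
5) 1653.061ms=27/10b +183.673ms=3/10b
6) 1836.735ms=3b +229.592ms=3/8b
7) 2066.327ms=27/8b +229.592ms=3/8b
8) 2295.918ms=15/4b +459.184ms=3/4b
9) 2755.102ms=9/2b +918.367ms=3/2b
10) 3673.469ms=6b +918.367ms=3/2b
11) 4591.837ms=15/2b +918.367ms=3/2b
12) 5510.204ms=9b +367.347ms=3/5b
13) 5877.551ms=48/5b +183.673ms=3/10b
14) 6061.224ms=99/10b +183.673ms=3/10b
15) 6244.898ms=51/5b +367.347ms=3/5b
16) 6612.245ms=54/5b +367.347ms=3/5b
17) 6979.592ms=57/5b +367.347ms=3/5b
Σ=12b of 12 (98bpm 3/4) — PASS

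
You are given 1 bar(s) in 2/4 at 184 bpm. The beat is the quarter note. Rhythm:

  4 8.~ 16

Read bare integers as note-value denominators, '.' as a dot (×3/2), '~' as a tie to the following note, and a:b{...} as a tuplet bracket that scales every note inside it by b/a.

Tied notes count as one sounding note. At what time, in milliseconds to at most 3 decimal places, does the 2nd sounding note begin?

1. 0.0ms @ 0 + 326.087ms (1)
2. 326.087ms @ 1 + 326.087ms (1)

note 2 onset = 1b = 326.087ms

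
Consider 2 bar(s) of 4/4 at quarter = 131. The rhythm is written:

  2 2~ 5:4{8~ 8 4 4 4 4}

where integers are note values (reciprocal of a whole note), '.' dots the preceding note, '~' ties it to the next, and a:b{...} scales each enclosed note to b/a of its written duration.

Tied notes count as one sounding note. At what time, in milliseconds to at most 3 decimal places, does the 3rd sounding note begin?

1. 0.0ms @ 0 + 916.031ms (2)
2. 916.031ms @ 2 + 1282.443ms (14/5)
3. 2198.473ms @ 24/5 + 366.412ms (4/5)
4. 2564.885ms @ 28/5 + 366.412ms (4/5)
5. 2931.298ms @ 32/5 + 366.412ms (4/5)
6. 3297.71ms @ 36/5 + 366.412ms (4/5)

note 3 onset = 24/5b = 2198.473ms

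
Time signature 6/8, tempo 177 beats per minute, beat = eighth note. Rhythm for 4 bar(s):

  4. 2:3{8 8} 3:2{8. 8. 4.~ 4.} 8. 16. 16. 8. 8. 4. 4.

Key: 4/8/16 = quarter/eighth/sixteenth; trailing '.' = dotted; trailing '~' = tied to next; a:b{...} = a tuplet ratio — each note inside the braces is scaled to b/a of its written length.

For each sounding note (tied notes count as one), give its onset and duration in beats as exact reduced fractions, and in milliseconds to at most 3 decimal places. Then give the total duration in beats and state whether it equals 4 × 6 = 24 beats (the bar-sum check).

1) 0.0ms=0b +1016.949ms=3b
2) 1016.949ms=3b +508.475ms=3/2b
3) 1525.424ms=9/2b +508.475ms=3/2b
4) 2033.898ms=6b +338.983ms=1b
5) 2372.881ms=7b +338.983ms=1b
6) 2711.864ms=8b +1355.932ms=4b
7) 4067.797ms=12b +508.475ms=3/2b
8) 4576.271ms=27/2b +254.237ms=3/4b
9) 4830.508ms=57/4b +254.237ms=3/4b
10) 5084.746ms=15b +508.475ms=3/2b
11) 5593.22ms=33/2b +508.475ms=3/2b
12) 6101.695ms=18b +1016.949ms=3b
13) 7118.644ms=21b +1016.949ms=3b
Σ=24b of 24 (177bpm 6/8) — PASS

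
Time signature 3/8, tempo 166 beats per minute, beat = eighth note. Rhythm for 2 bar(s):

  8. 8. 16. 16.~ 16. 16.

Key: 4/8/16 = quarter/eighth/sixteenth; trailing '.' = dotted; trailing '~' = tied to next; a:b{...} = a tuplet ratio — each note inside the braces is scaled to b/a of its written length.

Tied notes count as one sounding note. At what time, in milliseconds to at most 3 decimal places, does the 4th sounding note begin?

note 4 onset = 15/4b = 1355.422ms

1. 0.0ms @ 0 + 542.169ms (3/2)
2. 542.169ms @ 3/2 + 542.169ms (3/2)
3. 1084.337ms @ 3 + 271.084ms (3/4)
4. 1355.422ms @ 15/4 + 542.169ms (3/2)
5. 1897.59ms @ 21/4 + 271.084ms (3/4)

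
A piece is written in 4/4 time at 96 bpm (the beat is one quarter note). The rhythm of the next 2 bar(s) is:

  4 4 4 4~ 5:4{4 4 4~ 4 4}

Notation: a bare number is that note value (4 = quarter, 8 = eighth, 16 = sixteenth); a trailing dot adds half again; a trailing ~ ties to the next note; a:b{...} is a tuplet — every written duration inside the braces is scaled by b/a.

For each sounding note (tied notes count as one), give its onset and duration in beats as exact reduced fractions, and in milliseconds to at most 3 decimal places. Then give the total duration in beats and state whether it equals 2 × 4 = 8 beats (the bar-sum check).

1) 0.0ms=0b +625.0ms=1b
2) 625.0ms=1b +625.0ms=1b
3) 1250.0ms=2b +625.0ms=1b
4) 1875.0ms=3b +1125.0ms=9/5b
5) 3000.0ms=24/5b +500.0ms=4/5b
6) 3500.0ms=28/5b +1000.0ms=8/5b
7) 4500.0ms=36/5b +500.0ms=4/5b
Σ=8b of 8 (96bpm 4/4) — PASS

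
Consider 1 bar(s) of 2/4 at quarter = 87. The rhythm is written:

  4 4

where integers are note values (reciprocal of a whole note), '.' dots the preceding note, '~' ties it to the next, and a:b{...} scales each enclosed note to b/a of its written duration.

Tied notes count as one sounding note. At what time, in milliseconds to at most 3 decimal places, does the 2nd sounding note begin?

note 2 onset = 1b = 689.655ms

1. 0.0ms @ 0 + 689.655ms (1)
2. 689.655ms @ 1 + 689.655ms (1)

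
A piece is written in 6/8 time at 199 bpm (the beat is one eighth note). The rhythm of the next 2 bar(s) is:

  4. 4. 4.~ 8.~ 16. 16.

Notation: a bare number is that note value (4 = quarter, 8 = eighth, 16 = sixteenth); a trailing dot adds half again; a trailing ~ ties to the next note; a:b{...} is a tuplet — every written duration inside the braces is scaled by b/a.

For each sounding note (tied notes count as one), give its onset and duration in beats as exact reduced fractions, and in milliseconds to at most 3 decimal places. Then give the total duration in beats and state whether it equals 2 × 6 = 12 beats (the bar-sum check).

1) 0.0ms=0b +904.523ms=3b
2) 904.523ms=3b +904.523ms=3b
3) 1809.045ms=6b +1582.915ms=21/4b
4) 3391.96ms=45/4b +226.131ms=3/4b
Σ=12b of 12 (199bpm 6/8) — PASS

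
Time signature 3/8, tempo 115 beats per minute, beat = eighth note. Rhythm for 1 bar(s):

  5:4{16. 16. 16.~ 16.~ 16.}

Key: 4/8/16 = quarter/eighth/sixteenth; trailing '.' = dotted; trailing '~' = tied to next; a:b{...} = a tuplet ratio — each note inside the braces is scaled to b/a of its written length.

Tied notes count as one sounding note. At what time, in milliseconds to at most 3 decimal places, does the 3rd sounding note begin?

1. 0.0ms @ 0 + 313.043ms (3/5)
2. 313.043ms @ 3/5 + 313.043ms (3/5)
3. 626.087ms @ 6/5 + 939.13ms (9/5)

note 3 onset = 6/5b = 626.087ms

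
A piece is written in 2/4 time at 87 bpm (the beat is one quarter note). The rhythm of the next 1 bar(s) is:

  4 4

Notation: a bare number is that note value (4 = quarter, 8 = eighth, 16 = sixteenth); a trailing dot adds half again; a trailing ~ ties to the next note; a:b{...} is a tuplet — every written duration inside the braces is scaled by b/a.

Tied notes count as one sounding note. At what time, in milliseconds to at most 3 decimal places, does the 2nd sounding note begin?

note 2 onset = 1b = 689.655ms

1. 0.0ms @ 0 + 689.655ms (1)
2. 689.655ms @ 1 + 689.655ms (1)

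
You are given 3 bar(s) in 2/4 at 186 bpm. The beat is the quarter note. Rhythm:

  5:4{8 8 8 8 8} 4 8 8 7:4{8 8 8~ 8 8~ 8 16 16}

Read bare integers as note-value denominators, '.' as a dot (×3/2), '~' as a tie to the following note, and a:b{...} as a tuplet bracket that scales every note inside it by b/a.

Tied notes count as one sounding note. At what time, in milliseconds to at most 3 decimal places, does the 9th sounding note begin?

1. 0.0ms @ 0 + 129.032ms (2/5)
2. 129.032ms @ 2/5 + 129.032ms (2/5)
3. 258.065ms @ 4/5 + 129.032ms (2/5)
4. 387.097ms @ 6/5 + 129.032ms (2/5)
5. 516.129ms @ 8/5 + 129.032ms (2/5)
6. 645.161ms @ 2 + 322.581ms (1)
7. 967.742ms @ 3 + 161.29ms (1/2)
8. 1129.032ms @ 7/2 + 161.29ms (1/2)
9. 1290.323ms @ 4 + 92.166ms (2/7)
10. 1382.488ms @ 30/7 + 92.166ms (2/7)
11. 1474.654ms @ 32/7 + 184.332ms (4/7)
12. 1658.986ms @ 36/7 + 184.332ms (4/7)
13. 1843.318ms @ 40/7 + 46.083ms (1/7)
14. 1889.401ms @ 41/7 + 46.083ms (1/7)

note 9 onset = 4b = 1290.323ms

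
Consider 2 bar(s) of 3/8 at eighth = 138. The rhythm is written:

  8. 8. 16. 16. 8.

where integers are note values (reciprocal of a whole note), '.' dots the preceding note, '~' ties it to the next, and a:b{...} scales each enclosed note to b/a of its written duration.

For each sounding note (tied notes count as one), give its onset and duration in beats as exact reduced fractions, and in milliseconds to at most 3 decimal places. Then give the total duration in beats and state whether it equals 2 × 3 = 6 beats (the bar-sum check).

1) 0.0ms=0b +652.174ms=3/2b
2) 652.174ms=3/2b +652.174ms=3/2b
3) 1304.348ms=3b +326.087ms=3/4b
4) 1630.435ms=15/4b +326.087ms=3/4b
5) 1956.522ms=9/2b +652.174ms=3/2b
Σ=6b of 6 (138bpm 3/8) — PASS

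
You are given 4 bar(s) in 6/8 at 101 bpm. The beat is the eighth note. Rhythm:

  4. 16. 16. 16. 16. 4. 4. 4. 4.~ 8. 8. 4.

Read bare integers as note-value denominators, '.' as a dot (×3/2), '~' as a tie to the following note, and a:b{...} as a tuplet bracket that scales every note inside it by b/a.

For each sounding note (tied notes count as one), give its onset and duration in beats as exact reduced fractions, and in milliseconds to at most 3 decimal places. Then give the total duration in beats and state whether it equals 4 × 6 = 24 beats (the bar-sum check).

1) 0.0ms=0b +1782.178ms=3b
2) 1782.178ms=3b +445.545ms=3/4b
3) 2227.723ms=15/4b +445.545ms=3/4b
4) 2673.267ms=9/2b +445.545ms=3/4b
5) 3118.812ms=21/4b +445.545ms=3/4b
6) 3564.356ms=6b +1782.178ms=3b
7) 5346.535ms=9b +1782.178ms=3b
8) 7128.713ms=12b +1782.178ms=3b
9) 8910.891ms=15b +2673.267ms=9/2b
10) 11584.158ms=39/2b +891.089ms=3/2b
11) 12475.248ms=21b +1782.178ms=3b
Σ=24b of 24 (101bpm 6/8) — PASS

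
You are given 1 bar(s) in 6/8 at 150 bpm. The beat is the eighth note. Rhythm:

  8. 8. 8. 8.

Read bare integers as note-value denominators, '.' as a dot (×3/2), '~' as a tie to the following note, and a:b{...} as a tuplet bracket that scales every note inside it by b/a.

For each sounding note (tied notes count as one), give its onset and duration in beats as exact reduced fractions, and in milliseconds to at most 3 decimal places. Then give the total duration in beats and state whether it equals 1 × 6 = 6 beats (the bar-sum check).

1) 0.0ms=0b +600.0ms=3/2b
2) 600.0ms=3/2b +600.0ms=3/2b
3) 1200.0ms=3b +600.0ms=3/2b
4) 1800.0ms=9/2b +600.0ms=3/2b
Σ=6b of 6 (150bpm 6/8) — PASS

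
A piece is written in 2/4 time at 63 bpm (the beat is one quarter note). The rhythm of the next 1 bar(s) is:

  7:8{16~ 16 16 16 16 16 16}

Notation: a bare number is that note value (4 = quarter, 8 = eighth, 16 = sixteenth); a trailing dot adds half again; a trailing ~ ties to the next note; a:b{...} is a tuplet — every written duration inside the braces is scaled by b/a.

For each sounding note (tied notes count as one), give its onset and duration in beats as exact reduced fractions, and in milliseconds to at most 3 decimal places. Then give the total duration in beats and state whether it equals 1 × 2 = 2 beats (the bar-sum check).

1) 0.0ms=0b +544.218ms=4/7b
2) 544.218ms=4/7b +272.109ms=2/7b
3) 816.327ms=6/7b +272.109ms=2/7b
4) 1088.435ms=8/7b +272.109ms=2/7b
5) 1360.544ms=10/7b +272.109ms=2/7b
6) 1632.653ms=12/7b +272.109ms=2/7b
Σ=2b of 2 (63bpm 2/4) — PASS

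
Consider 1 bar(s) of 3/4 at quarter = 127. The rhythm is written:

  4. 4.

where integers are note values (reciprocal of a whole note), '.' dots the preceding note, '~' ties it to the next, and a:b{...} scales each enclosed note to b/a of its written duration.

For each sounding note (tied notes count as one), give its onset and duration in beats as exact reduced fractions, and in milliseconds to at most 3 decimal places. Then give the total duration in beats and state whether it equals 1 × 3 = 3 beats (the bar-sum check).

1) 0.0ms=0b +708.661ms=3/2b
2) 708.661ms=3/2b +708.661ms=3/2b
Σ=3b of 3 (127bpm 3/4) — PASS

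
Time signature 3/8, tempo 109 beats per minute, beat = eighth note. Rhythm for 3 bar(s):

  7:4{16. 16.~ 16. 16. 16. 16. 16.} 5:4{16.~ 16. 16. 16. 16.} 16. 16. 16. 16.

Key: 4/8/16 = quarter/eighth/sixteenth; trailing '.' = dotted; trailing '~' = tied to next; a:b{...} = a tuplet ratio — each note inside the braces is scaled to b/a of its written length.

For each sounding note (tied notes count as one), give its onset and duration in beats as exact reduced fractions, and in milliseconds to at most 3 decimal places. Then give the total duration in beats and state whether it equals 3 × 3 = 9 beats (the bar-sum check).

1) 0.0ms=0b +235.911ms=3/7b
2) 235.911ms=3/7b +471.822ms=6/7b
3) 707.733ms=9/7b +235.911ms=3/7b
4) 943.644ms=12/7b +235.911ms=3/7b
5) 1179.554ms=15/7b +235.911ms=3/7b
6) 1415.465ms=18/7b +235.911ms=3/7b
7) 1651.376ms=3b +660.55ms=6/5b
8) 2311.927ms=21/5b +330.275ms=3/5b
9) 2642.202ms=24/5b +330.275ms=3/5b
10) 2972.477ms=27/5b +330.275ms=3/5b
11) 3302.752ms=6b +412.844ms=3/4b
12) 3715.596ms=27/4b +412.844ms=3/4b
13) 4128.44ms=15/2b +412.844ms=3/4b
14) 4541.284ms=33/4b +412.844ms=3/4b
Σ=9b of 9 (109bpm 3/8) — PASS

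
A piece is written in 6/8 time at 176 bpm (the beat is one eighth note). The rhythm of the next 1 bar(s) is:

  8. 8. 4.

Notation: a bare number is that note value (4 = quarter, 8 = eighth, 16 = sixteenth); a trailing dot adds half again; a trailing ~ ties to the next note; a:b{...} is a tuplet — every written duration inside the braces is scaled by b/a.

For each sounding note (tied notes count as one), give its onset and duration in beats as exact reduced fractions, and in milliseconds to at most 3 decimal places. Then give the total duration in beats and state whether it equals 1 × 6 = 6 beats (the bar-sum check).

1) 0.0ms=0b +511.364ms=3/2b
2) 511.364ms=3/2b +511.364ms=3/2b
3) 1022.727ms=3b +1022.727ms=3b
Σ=6b of 6 (176bpm 6/8) — PASS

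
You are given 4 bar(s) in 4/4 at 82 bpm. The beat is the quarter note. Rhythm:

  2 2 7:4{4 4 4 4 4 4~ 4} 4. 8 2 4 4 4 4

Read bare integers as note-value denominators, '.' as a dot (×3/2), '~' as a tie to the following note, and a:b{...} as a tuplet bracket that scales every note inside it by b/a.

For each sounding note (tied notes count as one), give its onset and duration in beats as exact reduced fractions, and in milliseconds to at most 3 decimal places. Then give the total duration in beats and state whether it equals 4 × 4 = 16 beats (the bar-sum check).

1) 0.0ms=0b +1463.415ms=2b
2) 1463.415ms=2b +1463.415ms=2b
3) 2926.829ms=4b +418.118ms=4/7b
4) 3344.948ms=32/7b +418.118ms=4/7b
5) 3763.066ms=36/7b +418.118ms=4/7b
6) 4181.185ms=40/7b +418.118ms=4/7b
7) 4599.303ms=44/7b +418.118ms=4/7b
8) 5017.422ms=48/7b +836.237ms=8/7b
9) 5853.659ms=8b +1097.561ms=3/2b
10) 6951.22ms=19/2b +365.854ms=1/2b
11) 7317.073ms=10b +1463.415ms=2b
12) 8780.488ms=12b +731.707ms=1b
13) 9512.195ms=13b +731.707ms=1b
14) 10243.902ms=14b +731.707ms=1b
15) 10975.61ms=15b +731.707ms=1b
Σ=16b of 16 (82bpm 4/4) — PASS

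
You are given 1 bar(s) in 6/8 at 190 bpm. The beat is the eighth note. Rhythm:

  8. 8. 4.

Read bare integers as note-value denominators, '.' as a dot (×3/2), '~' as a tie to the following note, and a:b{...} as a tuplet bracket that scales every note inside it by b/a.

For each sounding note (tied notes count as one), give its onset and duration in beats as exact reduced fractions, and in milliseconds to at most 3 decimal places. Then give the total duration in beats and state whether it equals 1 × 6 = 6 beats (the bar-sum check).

1) 0.0ms=0b +473.684ms=3/2b
2) 473.684ms=3/2b +473.684ms=3/2b
3) 947.368ms=3b +947.368ms=3b
Σ=6b of 6 (190bpm 6/8) — PASS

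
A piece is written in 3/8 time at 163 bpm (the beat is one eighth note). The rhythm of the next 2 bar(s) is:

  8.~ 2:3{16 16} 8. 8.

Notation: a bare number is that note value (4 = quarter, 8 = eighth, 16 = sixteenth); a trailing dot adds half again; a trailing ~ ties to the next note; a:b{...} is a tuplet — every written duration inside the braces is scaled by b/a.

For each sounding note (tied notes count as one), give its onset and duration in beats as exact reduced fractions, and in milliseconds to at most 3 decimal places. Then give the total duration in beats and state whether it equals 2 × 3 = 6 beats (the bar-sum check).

1) 0.0ms=0b +828.221ms=9/4b
2) 828.221ms=9/4b +276.074ms=3/4b
3) 1104.294ms=3b +552.147ms=3/2b
4) 1656.442ms=9/2b +552.147ms=3/2b
Σ=6b of 6 (163bpm 3/8) — PASS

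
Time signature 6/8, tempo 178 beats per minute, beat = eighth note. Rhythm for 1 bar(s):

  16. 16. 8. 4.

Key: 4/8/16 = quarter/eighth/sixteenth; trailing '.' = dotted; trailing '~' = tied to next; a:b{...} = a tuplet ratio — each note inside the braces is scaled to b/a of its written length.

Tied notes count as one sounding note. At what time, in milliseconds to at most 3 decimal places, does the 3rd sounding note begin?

1. 0.0ms @ 0 + 252.809ms (3/4)
2. 252.809ms @ 3/4 + 252.809ms (3/4)
3. 505.618ms @ 3/2 + 505.618ms (3/2)
4. 1011.236ms @ 3 + 1011.236ms (3)

note 3 onset = 3/2b = 505.618ms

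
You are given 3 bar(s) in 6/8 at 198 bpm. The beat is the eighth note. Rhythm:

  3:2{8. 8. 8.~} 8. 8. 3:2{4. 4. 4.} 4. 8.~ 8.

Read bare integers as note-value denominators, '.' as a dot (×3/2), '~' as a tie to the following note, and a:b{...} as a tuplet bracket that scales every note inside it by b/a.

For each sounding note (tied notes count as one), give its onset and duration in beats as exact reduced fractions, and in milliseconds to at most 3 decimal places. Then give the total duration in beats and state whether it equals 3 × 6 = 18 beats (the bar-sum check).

1) 0.0ms=0b +303.03ms=1b
2) 303.03ms=1b +303.03ms=1b
3) 606.061ms=2b +757.576ms=5/2b
4) 1363.636ms=9/2b +454.545ms=3/2b
5) 1818.182ms=6b +606.061ms=2b
6) 2424.242ms=8b +606.061ms=2b
7) 3030.303ms=10b +606.061ms=2b
8) 3636.364ms=12b +909.091ms=3b
9) 4545.455ms=15b +909.091ms=3b
Σ=18b of 18 (198bpm 6/8) — PASS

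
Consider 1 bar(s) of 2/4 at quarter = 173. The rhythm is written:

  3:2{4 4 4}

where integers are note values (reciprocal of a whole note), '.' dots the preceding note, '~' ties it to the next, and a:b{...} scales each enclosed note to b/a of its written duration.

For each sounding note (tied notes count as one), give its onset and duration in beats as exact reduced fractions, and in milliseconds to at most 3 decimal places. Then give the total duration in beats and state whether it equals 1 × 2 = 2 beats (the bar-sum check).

1) 0.0ms=0b +231.214ms=2/3b
2) 231.214ms=2/3b +231.214ms=2/3b
3) 462.428ms=4/3b +231.214ms=2/3b
Σ=2b of 2 (173bpm 2/4) — PASS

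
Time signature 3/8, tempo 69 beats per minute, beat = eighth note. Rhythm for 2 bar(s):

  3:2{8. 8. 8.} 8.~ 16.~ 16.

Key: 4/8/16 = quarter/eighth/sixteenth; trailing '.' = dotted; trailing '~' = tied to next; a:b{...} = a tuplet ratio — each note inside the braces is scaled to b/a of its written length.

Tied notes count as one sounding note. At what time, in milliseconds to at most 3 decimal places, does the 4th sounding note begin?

note 4 onset = 3b = 2608.696ms

1. 0.0ms @ 0 + 869.565ms (1)
2. 869.565ms @ 1 + 869.565ms (1)
3. 1739.13ms @ 2 + 869.565ms (1)
4. 2608.696ms @ 3 + 2608.696ms (3)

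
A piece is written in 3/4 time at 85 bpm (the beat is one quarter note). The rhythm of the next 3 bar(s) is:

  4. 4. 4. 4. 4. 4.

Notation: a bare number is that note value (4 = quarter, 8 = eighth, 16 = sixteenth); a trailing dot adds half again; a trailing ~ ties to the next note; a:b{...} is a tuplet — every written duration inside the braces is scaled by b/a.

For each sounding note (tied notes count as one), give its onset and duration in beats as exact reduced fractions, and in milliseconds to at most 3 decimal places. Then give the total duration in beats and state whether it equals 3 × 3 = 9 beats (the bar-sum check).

1) 0.0ms=0b +1058.824ms=3/2b
2) 1058.824ms=3/2b +1058.824ms=3/2b
3) 2117.647ms=3b +1058.824ms=3/2b
4) 3176.471ms=9/2b +1058.824ms=3/2b
5) 4235.294ms=6b +1058.824ms=3/2b
6) 5294.118ms=15/2b +1058.824ms=3/2b
Σ=9b of 9 (85bpm 3/4) — PASS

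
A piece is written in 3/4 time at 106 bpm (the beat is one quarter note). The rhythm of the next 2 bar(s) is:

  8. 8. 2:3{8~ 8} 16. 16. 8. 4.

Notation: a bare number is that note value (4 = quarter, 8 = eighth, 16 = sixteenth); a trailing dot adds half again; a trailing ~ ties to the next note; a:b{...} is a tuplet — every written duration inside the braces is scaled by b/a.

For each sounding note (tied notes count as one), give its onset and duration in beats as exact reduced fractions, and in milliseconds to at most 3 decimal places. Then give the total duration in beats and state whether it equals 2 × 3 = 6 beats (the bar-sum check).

1) 0.0ms=0b +424.528ms=3/4b
2) 424.528ms=3/4b +424.528ms=3/4b
3) 849.057ms=3/2b +849.057ms=3/2b
4) 1698.113ms=3b +212.264ms=3/8b
5) 1910.377ms=27/8b +212.264ms=3/8b
6) 2122.642ms=15/4b +424.528ms=3/4b
7) 2547.17ms=9/2b +849.057ms=3/2b
Σ=6b of 6 (106bpm 3/4) — PASS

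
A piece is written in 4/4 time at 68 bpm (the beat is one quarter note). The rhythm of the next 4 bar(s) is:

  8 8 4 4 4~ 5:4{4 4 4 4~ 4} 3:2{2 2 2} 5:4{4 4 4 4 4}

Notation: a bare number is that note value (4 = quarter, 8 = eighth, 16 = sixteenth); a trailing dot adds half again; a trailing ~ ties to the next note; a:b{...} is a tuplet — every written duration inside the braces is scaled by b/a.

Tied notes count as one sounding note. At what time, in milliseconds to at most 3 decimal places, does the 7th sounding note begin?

1. 0.0ms @ 0 + 441.176ms (1/2)
2. 441.176ms @ 1/2 + 441.176ms (1/2)
3. 882.353ms @ 1 + 882.353ms (1)
4. 1764.706ms @ 2 + 882.353ms (1)
5. 2647.059ms @ 3 + 1588.235ms (9/5)
6. 4235.294ms @ 24/5 + 705.882ms (4/5)
7. 4941.176ms @ 28/5 + 705.882ms (4/5)
8. 5647.059ms @ 32/5 + 1411.765ms (8/5)
9. 7058.824ms @ 8 + 1176.471ms (4/3)
10. 8235.294ms @ 28/3 + 1176.471ms (4/3)
11. 9411.765ms @ 32/3 + 1176.471ms (4/3)
12. 10588.235ms @ 12 + 705.882ms (4/5)
13. 11294.118ms @ 64/5 + 705.882ms (4/5)
14. 12000.0ms @ 68/5 + 705.882ms (4/5)
15. 12705.882ms @ 72/5 + 705.882ms (4/5)
16. 13411.765ms @ 76/5 + 705.882ms (4/5)

note 7 onset = 28/5b = 4941.176ms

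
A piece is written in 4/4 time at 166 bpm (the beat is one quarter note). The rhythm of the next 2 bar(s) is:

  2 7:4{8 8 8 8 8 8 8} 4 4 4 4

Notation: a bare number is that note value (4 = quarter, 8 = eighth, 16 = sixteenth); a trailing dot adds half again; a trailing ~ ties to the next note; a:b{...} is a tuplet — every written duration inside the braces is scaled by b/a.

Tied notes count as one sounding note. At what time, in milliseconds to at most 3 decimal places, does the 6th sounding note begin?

note 6 onset = 22/7b = 1135.972ms

1. 0.0ms @ 0 + 722.892ms (2)
2. 722.892ms @ 2 + 103.27ms (2/7)
3. 826.162ms @ 16/7 + 103.27ms (2/7)
4. 929.432ms @ 18/7 + 103.27ms (2/7)
5. 1032.702ms @ 20/7 + 103.27ms (2/7)
6. 1135.972ms @ 22/7 + 103.27ms (2/7)
7. 1239.243ms @ 24/7 + 103.27ms (2/7)
8. 1342.513ms @ 26/7 + 103.27ms (2/7)
9. 1445.783ms @ 4 + 361.446ms (1)
10. 1807.229ms @ 5 + 361.446ms (1)
11. 2168.675ms @ 6 + 361.446ms (1)
12. 2530.12ms @ 7 + 361.446ms (1)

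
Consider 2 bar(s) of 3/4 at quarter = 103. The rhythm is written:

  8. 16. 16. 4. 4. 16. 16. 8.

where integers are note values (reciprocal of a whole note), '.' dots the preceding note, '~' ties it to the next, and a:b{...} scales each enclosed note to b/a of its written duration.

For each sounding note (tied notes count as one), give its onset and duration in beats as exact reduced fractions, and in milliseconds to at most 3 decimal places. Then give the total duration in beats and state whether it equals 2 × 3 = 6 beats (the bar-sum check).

1) 0.0ms=0b +436.893ms=3/4b
2) 436.893ms=3/4b +218.447ms=3/8b
3) 655.34ms=9/8b +218.447ms=3/8b
4) 873.786ms=3/2b +873.786ms=3/2b
5) 1747.573ms=3b +873.786ms=3/2b
6) 2621.359ms=9/2b +218.447ms=3/8b
7) 2839.806ms=39/8b +218.447ms=3/8b
8) 3058.252ms=21/4b +436.893ms=3/4b
Σ=6b of 6 (103bpm 3/4) — PASS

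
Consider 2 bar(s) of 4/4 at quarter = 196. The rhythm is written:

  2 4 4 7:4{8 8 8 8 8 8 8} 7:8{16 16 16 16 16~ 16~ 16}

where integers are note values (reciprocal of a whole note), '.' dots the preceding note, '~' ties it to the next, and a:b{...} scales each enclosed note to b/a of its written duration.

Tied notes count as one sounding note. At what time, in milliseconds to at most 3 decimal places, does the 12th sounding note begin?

1. 0.0ms @ 0 + 612.245ms (2)
2. 612.245ms @ 2 + 306.122ms (1)
3. 918.367ms @ 3 + 306.122ms (1)
4. 1224.49ms @ 4 + 87.464ms (2/7)
5. 1311.953ms @ 30/7 + 87.464ms (2/7)
6. 1399.417ms @ 32/7 + 87.464ms (2/7)
7. 1486.88ms @ 34/7 + 87.464ms (2/7)
8. 1574.344ms @ 36/7 + 87.464ms (2/7)
9. 1661.808ms @ 38/7 + 87.464ms (2/7)
10. 1749.271ms @ 40/7 + 87.464ms (2/7)
11. 1836.735ms @ 6 + 87.464ms (2/7)
12. 1924.198ms @ 44/7 + 87.464ms (2/7)
13. 2011.662ms @ 46/7 + 87.464ms (2/7)
14. 2099.125ms @ 48/7 + 87.464ms (2/7)
15. 2186.589ms @ 50/7 + 262.391ms (6/7)

note 12 onset = 44/7b = 1924.198ms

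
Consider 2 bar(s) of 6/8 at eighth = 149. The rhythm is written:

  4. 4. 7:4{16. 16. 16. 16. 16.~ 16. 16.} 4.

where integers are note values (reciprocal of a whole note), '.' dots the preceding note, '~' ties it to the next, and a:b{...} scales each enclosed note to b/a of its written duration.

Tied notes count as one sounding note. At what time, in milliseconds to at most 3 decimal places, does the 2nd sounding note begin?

note 2 onset = 3b = 1208.054ms

1. 0.0ms @ 0 + 1208.054ms (3)
2. 1208.054ms @ 3 + 1208.054ms (3)
3. 2416.107ms @ 6 + 172.579ms (3/7)
4. 2588.686ms @ 45/7 + 172.579ms (3/7)
5. 2761.266ms @ 48/7 + 172.579ms (3/7)
6. 2933.845ms @ 51/7 + 172.579ms (3/7)
7. 3106.424ms @ 54/7 + 345.158ms (6/7)
8. 3451.582ms @ 60/7 + 172.579ms (3/7)
9. 3624.161ms @ 9 + 1208.054ms (3)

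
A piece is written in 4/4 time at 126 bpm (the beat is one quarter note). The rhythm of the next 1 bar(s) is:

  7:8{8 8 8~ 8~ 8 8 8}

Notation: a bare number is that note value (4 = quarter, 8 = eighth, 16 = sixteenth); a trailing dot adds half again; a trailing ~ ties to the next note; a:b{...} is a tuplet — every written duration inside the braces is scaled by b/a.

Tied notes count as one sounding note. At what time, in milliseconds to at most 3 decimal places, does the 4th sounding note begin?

note 4 onset = 20/7b = 1360.544ms

1. 0.0ms @ 0 + 272.109ms (4/7)
2. 272.109ms @ 4/7 + 272.109ms (4/7)
3. 544.218ms @ 8/7 + 816.327ms (12/7)
4. 1360.544ms @ 20/7 + 272.109ms (4/7)
5. 1632.653ms @ 24/7 + 272.109ms (4/7)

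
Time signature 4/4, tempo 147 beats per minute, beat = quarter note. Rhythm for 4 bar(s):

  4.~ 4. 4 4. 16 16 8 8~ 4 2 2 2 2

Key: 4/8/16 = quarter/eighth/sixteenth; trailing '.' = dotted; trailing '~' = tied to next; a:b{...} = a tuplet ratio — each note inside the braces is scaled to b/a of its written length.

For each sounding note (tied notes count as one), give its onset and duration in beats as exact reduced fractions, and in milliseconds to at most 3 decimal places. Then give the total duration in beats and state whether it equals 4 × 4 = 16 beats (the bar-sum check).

1) 0.0ms=0b +1224.49ms=3b
2) 1224.49ms=3b +408.163ms=1b
3) 1632.653ms=4b +612.245ms=3/2b
4) 2244.898ms=11/2b +102.041ms=1/4b
5) 2346.939ms=23/4b +102.041ms=1/4b
6) 2448.98ms=6b +204.082ms=1/2b
7) 2653.061ms=13/2b +612.245ms=3/2b
8) 3265.306ms=8b +816.327ms=2b
9) 4081.633ms=10b +816.327ms=2b
10) 4897.959ms=12b +816.327ms=2b
11) 5714.286ms=14b +816.327ms=2b
Σ=16b of 16 (147bpm 4/4) — PASS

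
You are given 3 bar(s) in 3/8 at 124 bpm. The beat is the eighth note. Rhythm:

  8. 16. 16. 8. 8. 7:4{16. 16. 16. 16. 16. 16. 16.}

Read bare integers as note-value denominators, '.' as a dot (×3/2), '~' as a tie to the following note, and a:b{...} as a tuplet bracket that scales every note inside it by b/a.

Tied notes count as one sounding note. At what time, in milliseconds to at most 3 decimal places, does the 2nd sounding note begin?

1. 0.0ms @ 0 + 725.806ms (3/2)
2. 725.806ms @ 3/2 + 362.903ms (3/4)
3. 1088.71ms @ 9/4 + 362.903ms (3/4)
4. 1451.613ms @ 3 + 725.806ms (3/2)
5. 2177.419ms @ 9/2 + 725.806ms (3/2)
6. 2903.226ms @ 6 + 207.373ms (3/7)
7. 3110.599ms @ 45/7 + 207.373ms (3/7)
8. 3317.972ms @ 48/7 + 207.373ms (3/7)
9. 3525.346ms @ 51/7 + 207.373ms (3/7)
10. 3732.719ms @ 54/7 + 207.373ms (3/7)
11. 3940.092ms @ 57/7 + 207.373ms (3/7)
12. 4147.465ms @ 60/7 + 207.373ms (3/7)

note 2 onset = 3/2b = 725.806ms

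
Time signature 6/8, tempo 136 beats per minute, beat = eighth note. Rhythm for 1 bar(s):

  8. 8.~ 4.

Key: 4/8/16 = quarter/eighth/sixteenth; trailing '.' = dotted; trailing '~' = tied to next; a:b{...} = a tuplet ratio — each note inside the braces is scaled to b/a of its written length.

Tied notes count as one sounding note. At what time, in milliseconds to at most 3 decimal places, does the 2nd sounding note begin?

note 2 onset = 3/2b = 661.765ms

1. 0.0ms @ 0 + 661.765ms (3/2)
2. 661.765ms @ 3/2 + 1985.294ms (9/2)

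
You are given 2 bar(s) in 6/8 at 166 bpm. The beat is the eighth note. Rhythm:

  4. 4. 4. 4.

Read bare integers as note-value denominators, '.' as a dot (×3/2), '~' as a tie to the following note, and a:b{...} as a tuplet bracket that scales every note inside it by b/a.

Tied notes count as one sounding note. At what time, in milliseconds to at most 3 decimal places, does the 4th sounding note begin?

1. 0.0ms @ 0 + 1084.337ms (3)
2. 1084.337ms @ 3 + 1084.337ms (3)
3. 2168.675ms @ 6 + 1084.337ms (3)
4. 3253.012ms @ 9 + 1084.337ms (3)

note 4 onset = 9b = 3253.012ms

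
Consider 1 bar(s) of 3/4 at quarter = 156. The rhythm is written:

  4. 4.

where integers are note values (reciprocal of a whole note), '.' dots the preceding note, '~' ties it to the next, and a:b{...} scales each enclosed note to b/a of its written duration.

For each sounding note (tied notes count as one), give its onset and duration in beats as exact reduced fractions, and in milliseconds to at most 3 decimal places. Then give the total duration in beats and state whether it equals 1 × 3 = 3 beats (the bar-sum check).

1) 0.0ms=0b +576.923ms=3/2b
2) 576.923ms=3/2b +576.923ms=3/2b
Σ=3b of 3 (156bpm 3/4) — PASS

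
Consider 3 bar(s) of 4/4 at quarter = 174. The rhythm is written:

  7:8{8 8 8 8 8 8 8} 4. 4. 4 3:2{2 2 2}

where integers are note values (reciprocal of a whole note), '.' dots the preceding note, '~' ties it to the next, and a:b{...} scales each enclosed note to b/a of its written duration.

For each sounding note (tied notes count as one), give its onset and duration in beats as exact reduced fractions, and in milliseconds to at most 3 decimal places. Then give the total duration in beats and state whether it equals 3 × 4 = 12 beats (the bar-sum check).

1) 0.0ms=0b +197.044ms=4/7b
2) 197.044ms=4/7b +197.044ms=4/7b
3) 394.089ms=8/7b +197.044ms=4/7b
4) 591.133ms=12/7b +197.044ms=4/7b
5) 788.177ms=16/7b +197.044ms=4/7b
6) 985.222ms=20/7b +197.044ms=4/7b
7) 1182.266ms=24/7b +197.044ms=4/7b
8) 1379.31ms=4b +517.241ms=3/2b
9) 1896.552ms=11/2b +517.241ms=3/2b
10) 2413.793ms=7b +344.828ms=1b
11) 2758.621ms=8b +459.77ms=4/3b
12) 3218.391ms=28/3b +459.77ms=4/3b
13) 3678.161ms=32/3b +459.77ms=4/3b
Σ=12b of 12 (174bpm 4/4) — PASS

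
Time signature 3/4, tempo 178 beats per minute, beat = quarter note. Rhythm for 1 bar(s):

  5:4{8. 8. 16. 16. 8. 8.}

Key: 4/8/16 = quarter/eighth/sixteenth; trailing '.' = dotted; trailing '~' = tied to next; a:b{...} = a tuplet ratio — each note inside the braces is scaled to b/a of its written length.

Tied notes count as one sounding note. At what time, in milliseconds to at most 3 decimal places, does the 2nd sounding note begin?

1. 0.0ms @ 0 + 202.247ms (3/5)
2. 202.247ms @ 3/5 + 202.247ms (3/5)
3. 404.494ms @ 6/5 + 101.124ms (3/10)
4. 505.618ms @ 3/2 + 101.124ms (3/10)
5. 606.742ms @ 9/5 + 202.247ms (3/5)
6. 808.989ms @ 12/5 + 202.247ms (3/5)

note 2 onset = 3/5b = 202.247ms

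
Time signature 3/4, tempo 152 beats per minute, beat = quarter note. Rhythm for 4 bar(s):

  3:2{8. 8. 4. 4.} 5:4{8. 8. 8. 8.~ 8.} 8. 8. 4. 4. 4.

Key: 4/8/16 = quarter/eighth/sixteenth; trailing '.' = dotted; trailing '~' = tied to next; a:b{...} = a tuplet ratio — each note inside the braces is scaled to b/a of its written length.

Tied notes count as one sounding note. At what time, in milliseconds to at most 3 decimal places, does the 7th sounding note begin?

1. 0.0ms @ 0 + 197.368ms (1/2)
2. 197.368ms @ 1/2 + 197.368ms (1/2)
3. 394.737ms @ 1 + 394.737ms (1)
4. 789.474ms @ 2 + 394.737ms (1)
5. 1184.211ms @ 3 + 236.842ms (3/5)
6. 1421.053ms @ 18/5 + 236.842ms (3/5)
7. 1657.895ms @ 21/5 + 236.842ms (3/5)
8. 1894.737ms @ 24/5 + 473.684ms (6/5)
9. 2368.421ms @ 6 + 296.053ms (3/4)
10. 2664.474ms @ 27/4 + 296.053ms (3/4)
11. 2960.526ms @ 15/2 + 592.105ms (3/2)
12. 3552.632ms @ 9 + 592.105ms (3/2)
13. 4144.737ms @ 21/2 + 592.105ms (3/2)

note 7 onset = 21/5b = 1657.895ms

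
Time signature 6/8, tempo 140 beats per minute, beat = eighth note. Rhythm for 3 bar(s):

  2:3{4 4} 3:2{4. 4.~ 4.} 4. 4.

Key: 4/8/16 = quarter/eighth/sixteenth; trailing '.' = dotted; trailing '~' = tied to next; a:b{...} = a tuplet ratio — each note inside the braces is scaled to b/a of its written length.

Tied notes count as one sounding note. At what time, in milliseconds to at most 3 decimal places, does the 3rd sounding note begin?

1. 0.0ms @ 0 + 1285.714ms (3)
2. 1285.714ms @ 3 + 1285.714ms (3)
3. 2571.429ms @ 6 + 857.143ms (2)
4. 3428.571ms @ 8 + 1714.286ms (4)
5. 5142.857ms @ 12 + 1285.714ms (3)
6. 6428.571ms @ 15 + 1285.714ms (3)

note 3 onset = 6b = 2571.429ms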